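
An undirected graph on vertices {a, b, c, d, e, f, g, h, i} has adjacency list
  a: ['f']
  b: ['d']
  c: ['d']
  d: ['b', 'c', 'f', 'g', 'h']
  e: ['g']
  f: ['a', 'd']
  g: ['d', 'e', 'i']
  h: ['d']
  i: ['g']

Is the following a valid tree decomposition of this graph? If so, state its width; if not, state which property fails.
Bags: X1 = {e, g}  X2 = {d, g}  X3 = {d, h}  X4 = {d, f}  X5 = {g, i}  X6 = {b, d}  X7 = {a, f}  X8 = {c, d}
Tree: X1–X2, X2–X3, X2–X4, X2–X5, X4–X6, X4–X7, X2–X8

Every vertex of G appears in some bag (union = {a, b, c, d, e, f, g, h, i}); every edge is covered by a bag; and for each vertex v the set of bags containing v is connected in the bag tree. The decomposition is therefore valid. The largest bag has 2 vertices, so the width is 1.

Yes; width 1.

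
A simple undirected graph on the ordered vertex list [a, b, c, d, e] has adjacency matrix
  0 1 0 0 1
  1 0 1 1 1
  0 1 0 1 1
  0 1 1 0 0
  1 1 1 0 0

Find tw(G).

2

A width-2 tree decomposition is:
Bags: B1 = {b, c, e}  B2 = {b, c, d}  B3 = {a, b, e}
Tree: B1–B2, B1–B3
Each bag holds 3 vertices, so the decomposition has width 2, which upper-bounds the treewidth. For the lower bound, the 3 vertices {b, c, d} are pairwise adjacent, and any tree decomposition puts a clique entirely inside one bag — forcing width ≥ 2. Hence tw(G) = 2 exactly.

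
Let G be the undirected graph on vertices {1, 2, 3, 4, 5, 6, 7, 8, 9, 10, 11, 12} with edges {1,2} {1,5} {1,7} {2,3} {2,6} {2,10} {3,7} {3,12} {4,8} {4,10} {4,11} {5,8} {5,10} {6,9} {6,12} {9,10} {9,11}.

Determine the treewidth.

A width-3 tree decomposition is:
Bags: B1 = {3, 6, 7, 12}  B2 = {2, 3, 6, 7}  B3 = {1, 2, 6, 7}  B4 = {1, 2, 6, 9}  B5 = {1, 2, 9, 10}  B6 = {1, 5, 9, 10}  B7 = {5, 9, 10, 11}  B8 = {4, 5, 10, 11}  B9 = {4, 5, 8, 11}
Tree: B1–B2, B2–B3, B3–B4, B4–B5, B5–B6, B6–B7, B7–B8, B8–B9
Each bag holds 4 vertices, so the decomposition has width 3, which upper-bounds the treewidth. For the lower bound: the 4 vertex sets {3,7,12}, {6}, {2}, {1,5,9,10} are disjoint, each induces a connected subgraph, and every pair is joined by at least one edge of G. Contracting each set to a single vertex therefore yields K_{4} as a minor, and since treewidth is minor-monotone, tw(G) ≥ tw(K_{4}) = 3. Combining the bounds, tw(G) = 3.

3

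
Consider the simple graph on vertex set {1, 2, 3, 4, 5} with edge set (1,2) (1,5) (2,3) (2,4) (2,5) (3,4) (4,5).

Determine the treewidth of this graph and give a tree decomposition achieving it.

The largest bag has 3 vertices, giving width 2; this decomposition certifies tw(G) ≤ 2. For the lower bound, the 3 vertices {1, 2, 5} are pairwise adjacent, and any tree decomposition puts a clique entirely inside one bag — forcing width ≥ 2. Combining the bounds, tw(G) = 2.

Treewidth 2.
One such decomposition:
Bags: B1 = {2, 4, 5}  B2 = {2, 3, 4}  B3 = {1, 2, 5}
Tree: B1–B2, B1–B3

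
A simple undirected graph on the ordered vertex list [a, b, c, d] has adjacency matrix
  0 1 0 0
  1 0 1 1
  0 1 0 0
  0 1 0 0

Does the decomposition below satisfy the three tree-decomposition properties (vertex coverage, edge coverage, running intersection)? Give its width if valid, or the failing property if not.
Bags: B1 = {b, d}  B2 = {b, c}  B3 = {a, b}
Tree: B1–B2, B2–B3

Yes; width 1.

Checking the three conditions: (i) the bags cover all of {a, b, c, d}; (ii) for each edge, some bag contains both endpoints; (iii) the bags containing any fixed vertex form a subtree. All hold, so the decomposition is valid with width 2 − 1 = 1.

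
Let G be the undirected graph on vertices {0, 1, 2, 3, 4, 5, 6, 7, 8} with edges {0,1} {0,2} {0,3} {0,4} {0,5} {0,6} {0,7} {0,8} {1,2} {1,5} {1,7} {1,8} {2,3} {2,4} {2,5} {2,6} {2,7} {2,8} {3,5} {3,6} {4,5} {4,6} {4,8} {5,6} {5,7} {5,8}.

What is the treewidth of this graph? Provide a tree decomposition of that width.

Each bag holds 5 vertices, so the decomposition has width 4, which upper-bounds the treewidth. On the other hand G contains the 5-clique {0, 1, 2, 5, 8}. A clique must lie in a single bag of any decomposition, so no decomposition can have width below 4. Hence tw(G) = 4 exactly.

Treewidth 4.
Bags: B1 = {0, 1, 2, 5, 7}  B2 = {0, 1, 2, 5, 8}  B3 = {0, 2, 4, 5, 8}  B4 = {0, 2, 4, 5, 6}  B5 = {0, 2, 3, 5, 6}
Tree: B1–B2, B2–B3, B3–B4, B4–B5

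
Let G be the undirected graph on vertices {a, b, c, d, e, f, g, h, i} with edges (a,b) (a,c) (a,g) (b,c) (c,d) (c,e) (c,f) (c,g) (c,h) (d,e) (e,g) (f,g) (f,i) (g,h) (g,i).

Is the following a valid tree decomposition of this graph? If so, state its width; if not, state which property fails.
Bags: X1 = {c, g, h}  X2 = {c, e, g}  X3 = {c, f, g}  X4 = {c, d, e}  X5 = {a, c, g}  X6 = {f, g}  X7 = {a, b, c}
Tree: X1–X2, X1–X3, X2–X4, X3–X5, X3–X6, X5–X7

A tree decomposition must satisfy three properties: every vertex lies in some bag; for every edge, both endpoints lie together in some bag; and for every vertex, the bags containing it form a connected subtree. Here vertex i appears in no bag, so the decomposition is invalid.

No — vertex i appears in no bag.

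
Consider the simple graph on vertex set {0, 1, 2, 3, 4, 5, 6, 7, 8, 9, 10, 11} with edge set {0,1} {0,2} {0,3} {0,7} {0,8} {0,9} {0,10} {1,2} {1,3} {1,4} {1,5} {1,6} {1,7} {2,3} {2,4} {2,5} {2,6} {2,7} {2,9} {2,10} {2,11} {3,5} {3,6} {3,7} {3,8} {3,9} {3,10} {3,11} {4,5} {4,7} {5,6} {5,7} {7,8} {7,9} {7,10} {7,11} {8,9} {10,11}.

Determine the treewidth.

4

A width-4 tree decomposition is:
Bags: B1 = {0, 2, 3, 7, 9}  B2 = {0, 2, 3, 7, 10}  B3 = {0, 1, 2, 3, 7}  B4 = {1, 2, 3, 5, 7}  B5 = {1, 2, 3, 5, 6}  B6 = {2, 3, 7, 10, 11}  B7 = {0, 3, 7, 8, 9}  B8 = {1, 2, 4, 5, 7}
Tree: B1–B2, B1–B3, B3–B4, B4–B5, B2–B6, B1–B7, B4–B8
Each bag holds 5 vertices, so the decomposition has width 4, which upper-bounds the treewidth. For the lower bound, the 5 vertices {0, 3, 7, 8, 9} are pairwise adjacent, and any tree decomposition puts a clique entirely inside one bag — forcing width ≥ 4. Combining the bounds, tw(G) = 4.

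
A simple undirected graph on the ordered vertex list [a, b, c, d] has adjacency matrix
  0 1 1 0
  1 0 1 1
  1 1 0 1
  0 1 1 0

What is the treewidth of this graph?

2

A width-2 tree decomposition is:
Bags: B1 = {a, b, c}  B2 = {b, c, d}
Tree: B1–B2
Each bag holds 3 vertices, so the decomposition has width 2, which upper-bounds the treewidth. Conversely, {b, c, d} is a clique of size 3, and the vertices of any clique must share a bag in every tree decomposition; so some bag has ≥ 3 vertices and tw(G) ≥ 2. The upper and lower bounds meet at 2, so that is the treewidth.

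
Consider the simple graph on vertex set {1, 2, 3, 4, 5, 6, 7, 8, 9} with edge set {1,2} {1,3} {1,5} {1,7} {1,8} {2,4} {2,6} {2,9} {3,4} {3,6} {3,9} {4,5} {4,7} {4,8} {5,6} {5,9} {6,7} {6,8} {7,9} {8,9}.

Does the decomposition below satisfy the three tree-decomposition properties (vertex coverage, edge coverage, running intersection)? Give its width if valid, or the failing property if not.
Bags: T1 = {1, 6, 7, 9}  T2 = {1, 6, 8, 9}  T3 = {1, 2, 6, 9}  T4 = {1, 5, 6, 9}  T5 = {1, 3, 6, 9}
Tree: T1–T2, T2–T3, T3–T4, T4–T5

A tree decomposition must satisfy three properties: every vertex lies in some bag; for every edge, both endpoints lie together in some bag; and for every vertex, the bags containing it form a connected subtree. Here vertex 4 appears in no bag, so the decomposition is invalid.

No — vertex 4 appears in no bag.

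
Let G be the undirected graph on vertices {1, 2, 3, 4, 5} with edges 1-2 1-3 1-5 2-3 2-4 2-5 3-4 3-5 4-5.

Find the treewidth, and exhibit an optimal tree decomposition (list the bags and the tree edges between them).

Each bag holds 4 vertices, so the decomposition has width 3, which upper-bounds the treewidth. Conversely, {1, 2, 3, 5} is a clique of size 4, and the vertices of any clique must share a bag in every tree decomposition; so some bag has ≥ 4 vertices and tw(G) ≥ 3. Hence tw(G) = 3 exactly.

Treewidth 3.
Bags: B1 = {2, 3, 4, 5}  B2 = {1, 2, 3, 5}
Tree: B1–B2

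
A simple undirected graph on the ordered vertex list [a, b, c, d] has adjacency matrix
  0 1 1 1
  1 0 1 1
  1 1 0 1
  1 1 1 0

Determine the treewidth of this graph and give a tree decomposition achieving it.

Treewidth 3.
Bags: B1 = {a, b, c, d}
Tree: (single bag)

With just one bag of size 4, the width is 4 − 1 = 3, so tw(G) ≤ 3. Conversely, {a, b, c, d} is a clique of size 4, and the vertices of any clique must share a bag in every tree decomposition; so some bag has ≥ 4 vertices and tw(G) ≥ 3. Combining the bounds, tw(G) = 3.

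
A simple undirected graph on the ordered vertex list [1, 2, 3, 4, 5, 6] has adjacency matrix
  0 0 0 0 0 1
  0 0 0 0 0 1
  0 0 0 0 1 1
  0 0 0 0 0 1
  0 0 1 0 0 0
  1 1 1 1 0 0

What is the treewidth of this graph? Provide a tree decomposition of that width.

Treewidth 1.
One optimal decomposition is:
Bags: B1 = {3, 6}  B2 = {3, 5}  B3 = {4, 6}  B4 = {2, 6}  B5 = {1, 6}
Tree: B1–B2, B1–B3, B3–B4, B1–B5

Each bag holds 2 vertices, so the decomposition has width 1, which upper-bounds the treewidth. G has an edge, so its treewidth is at least 1. Therefore the treewidth is 1.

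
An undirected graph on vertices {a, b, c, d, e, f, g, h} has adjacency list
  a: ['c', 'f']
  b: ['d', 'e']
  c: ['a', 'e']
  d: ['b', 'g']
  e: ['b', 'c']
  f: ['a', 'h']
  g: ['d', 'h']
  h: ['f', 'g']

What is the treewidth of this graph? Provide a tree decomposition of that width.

Every bag has size at most 3, so the width is 3 − 1 = 2 and tw(G) ≤ 2. Since e–c–a–f–h–g–d–b–e is a cycle in G, G is not acyclic. Forests are exactly the graphs of treewidth ≤ 1, so tw(G) ≥ 2. Combining the bounds, tw(G) = 2.

Treewidth 2.
One such decomposition:
Bags: B1 = {a, c, e}  B2 = {a, e, f}  B3 = {e, f, h}  B4 = {e, g, h}  B5 = {d, e, g}  B6 = {b, d, e}
Tree: B1–B2, B2–B3, B3–B4, B4–B5, B5–B6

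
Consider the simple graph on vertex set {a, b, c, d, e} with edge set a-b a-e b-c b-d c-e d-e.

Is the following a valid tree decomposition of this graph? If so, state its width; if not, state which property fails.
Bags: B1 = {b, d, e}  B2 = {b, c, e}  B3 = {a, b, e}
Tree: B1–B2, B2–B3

Yes; width 2.

Every vertex of G appears in some bag (union = {a, b, c, d, e}); every edge is covered by a bag; and for each vertex v the set of bags containing v is connected in the bag tree. The decomposition is therefore valid. The largest bag has 3 vertices, so the width is 2.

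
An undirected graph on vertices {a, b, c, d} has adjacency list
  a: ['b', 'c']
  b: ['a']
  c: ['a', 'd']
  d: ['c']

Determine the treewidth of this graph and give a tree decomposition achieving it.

Treewidth 1.
Bags: B1 = {a, b}  B2 = {a, c}  B3 = {c, d}
Tree: B1–B2, B2–B3

Every bag has size at most 2, so the width is 2 − 1 = 1 and tw(G) ≤ 1. Since G has at least one edge (e.g. b–a), it is not an edgeless graph, so tw(G) ≥ 1. The upper and lower bounds meet at 1, so that is the treewidth.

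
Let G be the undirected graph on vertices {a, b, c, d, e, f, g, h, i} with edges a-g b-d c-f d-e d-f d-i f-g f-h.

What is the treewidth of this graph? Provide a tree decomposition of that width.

The largest bag has 2 vertices, giving width 1; this decomposition certifies tw(G) ≤ 1. Any graph with an edge has treewidth ≥ 1, and G has the edge d–f. Hence tw(G) = 1 exactly.

Treewidth 1.
One optimal decomposition is:
Bags: B1 = {d, f}  B2 = {f, g}  B3 = {c, f}  B4 = {f, h}  B5 = {a, g}  B6 = {b, d}  B7 = {d, e}  B8 = {d, i}
Tree: B1–B2, B1–B3, B2–B4, B2–B5, B1–B6, B1–B7, B1–B8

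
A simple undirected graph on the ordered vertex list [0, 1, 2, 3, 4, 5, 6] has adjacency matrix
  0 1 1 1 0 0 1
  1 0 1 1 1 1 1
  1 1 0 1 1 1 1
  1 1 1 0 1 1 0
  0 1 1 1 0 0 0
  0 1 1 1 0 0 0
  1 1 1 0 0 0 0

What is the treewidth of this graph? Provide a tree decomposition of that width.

Treewidth 3.
One such decomposition:
Bags: B1 = {0, 1, 2, 3}  B2 = {0, 1, 2, 6}  B3 = {1, 2, 3, 5}  B4 = {1, 2, 3, 4}
Tree: B1–B2, B1–B3, B3–B4

Every bag has size at most 4, so the width is 4 − 1 = 3 and tw(G) ≤ 3. Conversely, {0, 1, 2, 3} is a clique of size 4, and the vertices of any clique must share a bag in every tree decomposition; so some bag has ≥ 4 vertices and tw(G) ≥ 3. Therefore the treewidth is 3.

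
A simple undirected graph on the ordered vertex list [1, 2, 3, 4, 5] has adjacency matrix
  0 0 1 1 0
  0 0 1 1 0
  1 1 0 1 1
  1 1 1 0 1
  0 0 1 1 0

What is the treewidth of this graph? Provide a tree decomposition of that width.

Every bag has size at most 3, so the width is 3 − 1 = 2 and tw(G) ≤ 2. Conversely, {1, 3, 4} is a clique of size 3, and the vertices of any clique must share a bag in every tree decomposition; so some bag has ≥ 3 vertices and tw(G) ≥ 2. The upper and lower bounds meet at 2, so that is the treewidth.

Treewidth 2.
One such decomposition:
Bags: B1 = {2, 3, 4}  B2 = {3, 4, 5}  B3 = {1, 3, 4}
Tree: B1–B2, B1–B3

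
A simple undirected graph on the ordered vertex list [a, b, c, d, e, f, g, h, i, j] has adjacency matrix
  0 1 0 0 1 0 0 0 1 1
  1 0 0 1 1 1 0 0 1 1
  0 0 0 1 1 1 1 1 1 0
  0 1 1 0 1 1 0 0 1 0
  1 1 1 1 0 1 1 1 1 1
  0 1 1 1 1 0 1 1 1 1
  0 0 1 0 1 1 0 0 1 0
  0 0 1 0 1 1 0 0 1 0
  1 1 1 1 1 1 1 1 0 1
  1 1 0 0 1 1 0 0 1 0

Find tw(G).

4

A width-4 tree decomposition is:
Bags: B1 = {b, e, f, i, j}  B2 = {b, d, e, f, i}  B3 = {c, d, e, f, i}  B4 = {c, e, f, g, i}  B5 = {c, e, f, h, i}  B6 = {a, b, e, i, j}
Tree: B1–B2, B2–B3, B3–B4, B4–B5, B1–B6
Every bag has size at most 5, so the width is 5 − 1 = 4 and tw(G) ≤ 4. For the lower bound, the 5 vertices {a, b, e, i, j} are pairwise adjacent, and any tree decomposition puts a clique entirely inside one bag — forcing width ≥ 4. Hence tw(G) = 4 exactly.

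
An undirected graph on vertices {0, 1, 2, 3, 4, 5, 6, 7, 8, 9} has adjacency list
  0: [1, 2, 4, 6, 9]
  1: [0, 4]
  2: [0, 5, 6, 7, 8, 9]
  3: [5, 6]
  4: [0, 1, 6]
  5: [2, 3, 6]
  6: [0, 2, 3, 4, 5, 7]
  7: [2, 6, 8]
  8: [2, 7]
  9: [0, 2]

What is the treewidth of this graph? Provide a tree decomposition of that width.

Every bag has size at most 3, so the width is 3 − 1 = 2 and tw(G) ≤ 2. For the lower bound, the 3 vertices {0, 1, 4} are pairwise adjacent, and any tree decomposition puts a clique entirely inside one bag — forcing width ≥ 2. Hence tw(G) = 2 exactly.

Treewidth 2.
Bags: B1 = {0, 2, 6}  B2 = {0, 2, 9}  B3 = {2, 6, 7}  B4 = {0, 4, 6}  B5 = {2, 5, 6}  B6 = {3, 5, 6}  B7 = {0, 1, 4}  B8 = {2, 7, 8}
Tree: B1–B2, B1–B3, B1–B4, B1–B5, B5–B6, B4–B7, B3–B8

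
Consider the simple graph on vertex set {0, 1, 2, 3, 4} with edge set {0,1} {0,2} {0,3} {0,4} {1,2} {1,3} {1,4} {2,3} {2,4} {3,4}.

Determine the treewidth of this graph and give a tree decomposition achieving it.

A single bag containing all 5 vertices is trivially a valid decomposition of width 4. On the other hand G contains the 5-clique {0, 1, 2, 3, 4}. A clique must lie in a single bag of any decomposition, so no decomposition can have width below 4. Therefore the treewidth is 4.

Treewidth 4.
One optimal decomposition is:
Bags: B1 = {0, 1, 2, 3, 4}
Tree: (single bag)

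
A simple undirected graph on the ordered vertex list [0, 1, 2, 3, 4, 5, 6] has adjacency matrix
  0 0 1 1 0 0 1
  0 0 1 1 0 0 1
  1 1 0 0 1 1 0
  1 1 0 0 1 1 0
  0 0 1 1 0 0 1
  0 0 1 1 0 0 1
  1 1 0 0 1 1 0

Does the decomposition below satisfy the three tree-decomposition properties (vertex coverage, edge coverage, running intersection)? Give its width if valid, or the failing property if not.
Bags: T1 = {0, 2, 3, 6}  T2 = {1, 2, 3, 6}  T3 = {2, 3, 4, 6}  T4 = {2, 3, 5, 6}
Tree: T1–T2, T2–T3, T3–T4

Every vertex of G appears in some bag (union = {0, 1, 2, 3, 4, 5, 6}); every edge is covered by a bag; and for each vertex v the set of bags containing v is connected in the bag tree. The decomposition is therefore valid. The largest bag has 4 vertices, so the width is 3.

Yes; width 3.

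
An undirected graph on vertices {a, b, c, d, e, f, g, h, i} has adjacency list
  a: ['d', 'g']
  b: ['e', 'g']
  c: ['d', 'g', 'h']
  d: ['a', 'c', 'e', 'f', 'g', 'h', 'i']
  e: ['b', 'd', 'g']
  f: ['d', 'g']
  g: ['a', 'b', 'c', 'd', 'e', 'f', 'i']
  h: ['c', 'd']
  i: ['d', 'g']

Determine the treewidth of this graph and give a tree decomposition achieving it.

Every bag has size at most 3, so the width is 3 − 1 = 2 and tw(G) ≤ 2. Conversely, {d, f, g} is a clique of size 3, and the vertices of any clique must share a bag in every tree decomposition; so some bag has ≥ 3 vertices and tw(G) ≥ 2. Combining the bounds, tw(G) = 2.

Treewidth 2.
One such decomposition:
Bags: B1 = {a, d, g}  B2 = {d, f, g}  B3 = {d, g, i}  B4 = {d, e, g}  B5 = {c, d, g}  B6 = {b, e, g}  B7 = {c, d, h}
Tree: B1–B2, B1–B3, B2–B4, B3–B5, B4–B6, B5–B7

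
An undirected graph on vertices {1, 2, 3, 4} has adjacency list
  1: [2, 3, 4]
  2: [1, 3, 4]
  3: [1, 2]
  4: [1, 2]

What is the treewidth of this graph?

2

A width-2 tree decomposition is:
Bags: B1 = {1, 2, 4}  B2 = {1, 2, 3}
Tree: B1–B2
The largest bag has 3 vertices, giving width 2; this decomposition certifies tw(G) ≤ 2. Conversely, {1, 2, 3} is a clique of size 3, and the vertices of any clique must share a bag in every tree decomposition; so some bag has ≥ 3 vertices and tw(G) ≥ 2. Combining the bounds, tw(G) = 2.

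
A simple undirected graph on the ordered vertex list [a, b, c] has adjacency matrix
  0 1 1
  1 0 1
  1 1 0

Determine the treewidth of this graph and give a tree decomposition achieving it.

Treewidth 2.
One such decomposition:
Bags: B1 = {a, b, c}
Tree: (single bag)

A single bag containing all 3 vertices is trivially a valid decomposition of width 2. On the other hand G contains the 3-clique {a, b, c}. A clique must lie in a single bag of any decomposition, so no decomposition can have width below 2. Combining the bounds, tw(G) = 2.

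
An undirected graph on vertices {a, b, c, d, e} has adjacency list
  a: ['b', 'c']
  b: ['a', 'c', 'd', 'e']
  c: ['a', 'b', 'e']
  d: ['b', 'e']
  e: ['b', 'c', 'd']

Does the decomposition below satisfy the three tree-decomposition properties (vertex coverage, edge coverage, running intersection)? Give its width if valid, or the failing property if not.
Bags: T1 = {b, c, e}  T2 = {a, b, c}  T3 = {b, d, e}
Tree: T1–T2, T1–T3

Yes; width 2.

Every vertex of G appears in some bag (union = {a, b, c, d, e}); every edge is covered by a bag; and for each vertex v the set of bags containing v is connected in the bag tree. The decomposition is therefore valid. The largest bag has 3 vertices, so the width is 2.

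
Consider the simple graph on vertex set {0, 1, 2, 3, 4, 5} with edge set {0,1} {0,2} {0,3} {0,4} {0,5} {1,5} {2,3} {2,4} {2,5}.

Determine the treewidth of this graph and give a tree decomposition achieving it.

Treewidth 2.
One such decomposition:
Bags: B1 = {0, 2, 5}  B2 = {0, 1, 5}  B3 = {0, 2, 4}  B4 = {0, 2, 3}
Tree: B1–B2, B1–B3, B1–B4

Every bag has size at most 3, so the width is 3 − 1 = 2 and tw(G) ≤ 2. On the other hand G contains the 3-clique {0, 1, 5}. A clique must lie in a single bag of any decomposition, so no decomposition can have width below 2. Combining the bounds, tw(G) = 2.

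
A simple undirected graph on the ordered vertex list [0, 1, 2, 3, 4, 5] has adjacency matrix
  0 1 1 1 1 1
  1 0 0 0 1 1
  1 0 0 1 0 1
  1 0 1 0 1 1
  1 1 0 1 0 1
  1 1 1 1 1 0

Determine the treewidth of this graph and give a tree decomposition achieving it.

Treewidth 3.
Bags: B1 = {0, 2, 3, 5}  B2 = {0, 3, 4, 5}  B3 = {0, 1, 4, 5}
Tree: B1–B2, B2–B3

The largest bag has 4 vertices, giving width 3; this decomposition certifies tw(G) ≤ 3. For the lower bound, the 4 vertices {0, 1, 4, 5} are pairwise adjacent, and any tree decomposition puts a clique entirely inside one bag — forcing width ≥ 3. Hence tw(G) = 3 exactly.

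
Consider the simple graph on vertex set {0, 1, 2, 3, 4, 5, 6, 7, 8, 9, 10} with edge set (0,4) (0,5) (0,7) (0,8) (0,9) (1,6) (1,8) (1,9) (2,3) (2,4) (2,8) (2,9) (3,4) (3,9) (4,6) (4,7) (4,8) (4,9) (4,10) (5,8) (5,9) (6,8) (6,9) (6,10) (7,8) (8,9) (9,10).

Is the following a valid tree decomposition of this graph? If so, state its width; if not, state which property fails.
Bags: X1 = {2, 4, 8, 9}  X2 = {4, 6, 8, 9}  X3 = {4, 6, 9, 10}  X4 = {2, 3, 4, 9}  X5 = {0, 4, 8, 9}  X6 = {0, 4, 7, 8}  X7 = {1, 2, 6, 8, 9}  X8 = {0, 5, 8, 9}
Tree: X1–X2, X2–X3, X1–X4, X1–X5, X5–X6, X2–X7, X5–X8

A tree decomposition must satisfy three properties: every vertex lies in some bag; for every edge, both endpoints lie together in some bag; and for every vertex, the bags containing it form a connected subtree. Here bags containing vertex 2 are not connected in the tree, so the decomposition is invalid.

No — bags containing vertex 2 are not connected in the tree.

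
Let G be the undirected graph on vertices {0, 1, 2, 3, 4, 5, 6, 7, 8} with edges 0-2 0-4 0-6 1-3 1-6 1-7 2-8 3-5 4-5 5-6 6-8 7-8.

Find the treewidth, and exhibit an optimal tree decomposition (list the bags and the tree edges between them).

The largest bag has 4 vertices, giving width 3; this decomposition certifies tw(G) ≤ 3. For the lower bound: the 4 vertex sets {2,7,8}, {1}, {6}, {0,3,4,5} are disjoint, each induces a connected subgraph, and every pair is joined by at least one edge of G. Contracting each set to a single vertex therefore yields K_{4} as a minor, and since treewidth is minor-monotone, tw(G) ≥ tw(K_{4}) = 3. Therefore the treewidth is 3.

Treewidth 3.
One optimal decomposition is:
Bags: B1 = {1, 2, 7, 8}  B2 = {1, 2, 6, 8}  B3 = {0, 1, 2, 6}  B4 = {0, 1, 3, 6}  B5 = {0, 3, 5, 6}  B6 = {0, 3, 4, 5}
Tree: B1–B2, B2–B3, B3–B4, B4–B5, B5–B6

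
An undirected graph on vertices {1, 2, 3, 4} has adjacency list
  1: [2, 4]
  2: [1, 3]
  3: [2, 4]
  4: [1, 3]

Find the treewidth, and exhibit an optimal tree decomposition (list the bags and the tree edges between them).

Every bag has size at most 3, so the width is 3 − 1 = 2 and tw(G) ≤ 2. The edges 3–4–1–2–3 form a cycle, so G is not a tree and its treewidth is at least 2. The upper and lower bounds meet at 2, so that is the treewidth.

Treewidth 2.
Bags: B1 = {1, 3, 4}  B2 = {1, 2, 3}
Tree: B1–B2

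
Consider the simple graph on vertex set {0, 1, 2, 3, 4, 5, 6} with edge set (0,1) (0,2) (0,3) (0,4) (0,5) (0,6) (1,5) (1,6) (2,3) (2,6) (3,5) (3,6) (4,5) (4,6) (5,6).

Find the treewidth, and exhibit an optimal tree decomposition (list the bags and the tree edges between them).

Every bag has size at most 4, so the width is 4 − 1 = 3 and tw(G) ≤ 3. For the lower bound, the 4 vertices {0, 2, 3, 6} are pairwise adjacent, and any tree decomposition puts a clique entirely inside one bag — forcing width ≥ 3. Hence tw(G) = 3 exactly.

Treewidth 3.
Bags: B1 = {0, 4, 5, 6}  B2 = {0, 1, 5, 6}  B3 = {0, 3, 5, 6}  B4 = {0, 2, 3, 6}
Tree: B1–B2, B2–B3, B3–B4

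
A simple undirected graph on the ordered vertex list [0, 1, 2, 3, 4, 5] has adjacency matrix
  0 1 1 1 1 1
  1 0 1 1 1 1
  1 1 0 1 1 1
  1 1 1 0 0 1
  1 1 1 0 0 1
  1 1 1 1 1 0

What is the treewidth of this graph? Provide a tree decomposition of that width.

Each bag holds 5 vertices, so the decomposition has width 4, which upper-bounds the treewidth. Conversely, {0, 1, 2, 3, 5} is a clique of size 5, and the vertices of any clique must share a bag in every tree decomposition; so some bag has ≥ 5 vertices and tw(G) ≥ 4. Therefore the treewidth is 4.

Treewidth 4.
One such decomposition:
Bags: B1 = {0, 1, 2, 4, 5}  B2 = {0, 1, 2, 3, 5}
Tree: B1–B2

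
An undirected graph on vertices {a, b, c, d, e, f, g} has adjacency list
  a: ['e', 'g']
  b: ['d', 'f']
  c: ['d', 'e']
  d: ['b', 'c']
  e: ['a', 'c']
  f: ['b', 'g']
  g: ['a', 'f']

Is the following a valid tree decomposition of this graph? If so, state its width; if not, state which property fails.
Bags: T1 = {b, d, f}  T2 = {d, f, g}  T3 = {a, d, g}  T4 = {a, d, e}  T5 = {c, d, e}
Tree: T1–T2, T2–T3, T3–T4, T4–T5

Every vertex of G appears in some bag (union = {a, b, c, d, e, f, g}); every edge is covered by a bag; and for each vertex v the set of bags containing v is connected in the bag tree. The decomposition is therefore valid. The largest bag has 3 vertices, so the width is 2.

Yes; width 2.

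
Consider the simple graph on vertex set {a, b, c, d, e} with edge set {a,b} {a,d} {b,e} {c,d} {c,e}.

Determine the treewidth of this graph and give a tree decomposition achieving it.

The largest bag has 3 vertices, giving width 2; this decomposition certifies tw(G) ≤ 2. The edges d–c–e–b–a–d form a cycle, so G is not a tree and its treewidth is at least 2. Combining the bounds, tw(G) = 2.

Treewidth 2.
One such decomposition:
Bags: B1 = {c, d, e}  B2 = {b, d, e}  B3 = {a, b, d}
Tree: B1–B2, B2–B3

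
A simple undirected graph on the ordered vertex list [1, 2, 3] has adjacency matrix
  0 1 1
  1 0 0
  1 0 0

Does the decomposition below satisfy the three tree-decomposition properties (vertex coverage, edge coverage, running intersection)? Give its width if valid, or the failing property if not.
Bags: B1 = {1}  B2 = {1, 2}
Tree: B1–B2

A tree decomposition must satisfy three properties: every vertex lies in some bag; for every edge, both endpoints lie together in some bag; and for every vertex, the bags containing it form a connected subtree. Here vertex 3 appears in no bag, so the decomposition is invalid.

No — vertex 3 appears in no bag.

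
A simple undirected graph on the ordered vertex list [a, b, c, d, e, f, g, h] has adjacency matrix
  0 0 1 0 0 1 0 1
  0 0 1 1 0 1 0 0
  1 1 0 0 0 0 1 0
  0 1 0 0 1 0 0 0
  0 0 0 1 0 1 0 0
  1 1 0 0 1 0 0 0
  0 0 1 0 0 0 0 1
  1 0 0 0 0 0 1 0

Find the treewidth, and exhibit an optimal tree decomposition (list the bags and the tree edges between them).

Each bag holds 3 vertices, so the decomposition has width 2, which upper-bounds the treewidth. Since g–h–a–c–g is a cycle in G, G is not acyclic. Forests are exactly the graphs of treewidth ≤ 1, so tw(G) ≥ 2. The upper and lower bounds meet at 2, so that is the treewidth.

Treewidth 2.
One optimal decomposition is:
Bags: B1 = {c, g, h}  B2 = {a, c, h}  B3 = {a, b, c}  B4 = {a, b, f}  B5 = {b, d, f}  B6 = {d, e, f}
Tree: B1–B2, B2–B3, B3–B4, B4–B5, B5–B6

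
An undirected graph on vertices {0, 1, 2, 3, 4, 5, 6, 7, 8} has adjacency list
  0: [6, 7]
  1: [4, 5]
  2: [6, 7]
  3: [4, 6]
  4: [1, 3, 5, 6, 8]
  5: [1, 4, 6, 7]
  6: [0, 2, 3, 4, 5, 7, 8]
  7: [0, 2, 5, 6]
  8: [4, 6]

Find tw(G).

A width-2 tree decomposition is:
Bags: B1 = {5, 6, 7}  B2 = {4, 5, 6}  B3 = {3, 4, 6}  B4 = {2, 6, 7}  B5 = {1, 4, 5}  B6 = {0, 6, 7}  B7 = {4, 6, 8}
Tree: B1–B2, B2–B3, B1–B4, B2–B5, B4–B6, B3–B7
Every bag has size at most 3, so the width is 3 − 1 = 2 and tw(G) ≤ 2. Conversely, {1, 4, 5} is a clique of size 3, and the vertices of any clique must share a bag in every tree decomposition; so some bag has ≥ 3 vertices and tw(G) ≥ 2. The upper and lower bounds meet at 2, so that is the treewidth.

2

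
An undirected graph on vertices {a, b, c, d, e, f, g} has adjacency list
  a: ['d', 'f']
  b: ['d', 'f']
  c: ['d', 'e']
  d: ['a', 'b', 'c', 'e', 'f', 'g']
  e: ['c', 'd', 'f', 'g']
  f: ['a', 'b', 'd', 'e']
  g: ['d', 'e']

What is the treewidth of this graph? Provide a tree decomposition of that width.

Treewidth 2.
One optimal decomposition is:
Bags: B1 = {c, d, e}  B2 = {d, e, f}  B3 = {d, e, g}  B4 = {a, d, f}  B5 = {b, d, f}
Tree: B1–B2, B2–B3, B2–B4, B2–B5

The largest bag has 3 vertices, giving width 2; this decomposition certifies tw(G) ≤ 2. For the lower bound, the 3 vertices {d, e, g} are pairwise adjacent, and any tree decomposition puts a clique entirely inside one bag — forcing width ≥ 2. Therefore the treewidth is 2.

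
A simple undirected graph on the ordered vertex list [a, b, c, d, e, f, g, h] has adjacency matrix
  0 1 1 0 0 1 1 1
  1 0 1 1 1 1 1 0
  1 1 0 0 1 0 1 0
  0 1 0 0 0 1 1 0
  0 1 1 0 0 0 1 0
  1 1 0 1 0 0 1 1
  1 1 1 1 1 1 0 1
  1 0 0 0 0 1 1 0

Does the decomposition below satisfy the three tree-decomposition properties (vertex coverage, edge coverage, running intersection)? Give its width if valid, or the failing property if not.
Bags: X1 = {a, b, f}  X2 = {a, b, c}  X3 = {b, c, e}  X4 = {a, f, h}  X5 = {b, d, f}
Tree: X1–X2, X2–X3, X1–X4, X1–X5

A tree decomposition must satisfy three properties: every vertex lies in some bag; for every edge, both endpoints lie together in some bag; and for every vertex, the bags containing it form a connected subtree. Here vertex g appears in no bag, so the decomposition is invalid.

No — vertex g appears in no bag.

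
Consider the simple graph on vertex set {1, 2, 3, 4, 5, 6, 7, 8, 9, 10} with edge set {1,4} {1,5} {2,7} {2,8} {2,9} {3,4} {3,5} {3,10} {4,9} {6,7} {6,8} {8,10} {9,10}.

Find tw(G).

A width-2 tree decomposition is:
Bags: B1 = {6, 7, 8}  B2 = {2, 7, 8}  B3 = {2, 8, 10}  B4 = {2, 9, 10}  B5 = {3, 9, 10}  B6 = {3, 4, 9}  B7 = {3, 4, 5}  B8 = {1, 4, 5}
Tree: B1–B2, B2–B3, B3–B4, B4–B5, B5–B6, B6–B7, B7–B8
The largest bag has 3 vertices, giving width 2; this decomposition certifies tw(G) ≤ 2. The edges 6–7–2–8–6 form a cycle, so G is not a tree and its treewidth is at least 2. The upper and lower bounds meet at 2, so that is the treewidth.

2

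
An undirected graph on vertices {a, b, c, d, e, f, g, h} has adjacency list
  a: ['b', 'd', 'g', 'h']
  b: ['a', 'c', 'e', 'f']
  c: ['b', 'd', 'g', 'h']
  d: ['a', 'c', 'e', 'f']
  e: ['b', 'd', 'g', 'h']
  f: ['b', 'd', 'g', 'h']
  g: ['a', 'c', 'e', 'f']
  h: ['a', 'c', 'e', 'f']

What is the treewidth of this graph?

4

A width-4 tree decomposition is:
Bags: B1 = {a, b, d, g, h}  B2 = {b, d, f, g, h}  B3 = {b, d, e, g, h}  B4 = {b, c, d, g, h}
Tree: B1–B2, B2–B3, B3–B4
Each bag holds 5 vertices, so the decomposition has width 4, which upper-bounds the treewidth. For the lower bound: the 5 vertex sets {a,b}, {f,g}, {e,h}, {d}, {c} are disjoint, each induces a connected subgraph, and every pair is joined by at least one edge of G. Contracting each set to a single vertex therefore yields K_{5} as a minor, and since treewidth is minor-monotone, tw(G) ≥ tw(K_{5}) = 4. Hence tw(G) = 4 exactly.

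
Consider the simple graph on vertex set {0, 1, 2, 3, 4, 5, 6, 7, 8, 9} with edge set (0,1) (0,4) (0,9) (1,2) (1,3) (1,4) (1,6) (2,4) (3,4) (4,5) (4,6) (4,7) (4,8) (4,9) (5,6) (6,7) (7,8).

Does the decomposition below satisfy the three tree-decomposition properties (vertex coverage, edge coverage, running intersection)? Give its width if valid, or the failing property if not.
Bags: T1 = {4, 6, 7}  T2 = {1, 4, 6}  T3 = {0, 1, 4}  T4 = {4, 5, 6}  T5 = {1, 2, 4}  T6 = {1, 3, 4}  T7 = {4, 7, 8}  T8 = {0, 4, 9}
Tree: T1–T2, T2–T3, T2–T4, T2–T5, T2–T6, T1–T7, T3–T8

Yes; width 2.

Vertex coverage: the bags together contain {0, 1, 2, 3, 4, 5, 6, 7, 8, 9}, the full vertex set. Edge coverage: each edge of G has both endpoints in at least one bag. Running intersection: for every vertex, the bags containing it form a connected subtree. All three properties hold, so this is a valid tree decomposition of width max|bag| − 1 = 2, and hence tw(G) ≤ 2.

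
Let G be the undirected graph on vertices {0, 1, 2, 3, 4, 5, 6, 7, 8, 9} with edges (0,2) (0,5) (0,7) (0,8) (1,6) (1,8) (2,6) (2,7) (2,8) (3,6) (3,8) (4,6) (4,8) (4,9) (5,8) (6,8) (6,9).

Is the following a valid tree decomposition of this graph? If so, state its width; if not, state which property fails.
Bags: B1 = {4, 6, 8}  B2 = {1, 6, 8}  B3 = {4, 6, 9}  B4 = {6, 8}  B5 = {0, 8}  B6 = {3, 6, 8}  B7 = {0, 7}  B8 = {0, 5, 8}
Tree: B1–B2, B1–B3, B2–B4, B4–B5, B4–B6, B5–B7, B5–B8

No — vertex 2 appears in no bag.

A tree decomposition must satisfy three properties: every vertex lies in some bag; for every edge, both endpoints lie together in some bag; and for every vertex, the bags containing it form a connected subtree. Here vertex 2 appears in no bag, so the decomposition is invalid.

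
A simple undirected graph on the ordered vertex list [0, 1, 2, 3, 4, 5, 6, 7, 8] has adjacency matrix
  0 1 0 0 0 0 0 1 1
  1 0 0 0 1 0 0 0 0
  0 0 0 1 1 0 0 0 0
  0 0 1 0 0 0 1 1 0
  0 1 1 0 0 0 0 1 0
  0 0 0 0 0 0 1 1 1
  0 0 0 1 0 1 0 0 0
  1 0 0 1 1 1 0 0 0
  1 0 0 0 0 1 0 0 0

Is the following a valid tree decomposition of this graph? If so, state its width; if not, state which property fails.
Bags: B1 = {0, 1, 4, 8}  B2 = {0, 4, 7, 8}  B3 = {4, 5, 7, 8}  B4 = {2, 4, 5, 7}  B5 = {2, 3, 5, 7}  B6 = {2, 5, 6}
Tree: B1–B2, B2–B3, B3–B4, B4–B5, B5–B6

No — edge (3,6) lies in no bag.

A tree decomposition must satisfy three properties: every vertex lies in some bag; for every edge, both endpoints lie together in some bag; and for every vertex, the bags containing it form a connected subtree. Here edge (3,6) lies in no bag, so the decomposition is invalid.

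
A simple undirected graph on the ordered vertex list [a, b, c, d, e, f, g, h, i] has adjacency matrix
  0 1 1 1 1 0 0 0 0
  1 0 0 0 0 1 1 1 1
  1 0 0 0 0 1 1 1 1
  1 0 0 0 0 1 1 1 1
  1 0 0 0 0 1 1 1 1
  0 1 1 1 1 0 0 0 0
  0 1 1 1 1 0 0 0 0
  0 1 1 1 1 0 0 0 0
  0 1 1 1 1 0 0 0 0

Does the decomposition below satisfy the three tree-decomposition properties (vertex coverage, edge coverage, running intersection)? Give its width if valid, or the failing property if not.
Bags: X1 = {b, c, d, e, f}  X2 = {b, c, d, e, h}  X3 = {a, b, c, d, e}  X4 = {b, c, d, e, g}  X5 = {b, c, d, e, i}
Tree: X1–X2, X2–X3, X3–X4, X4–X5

Yes; width 4.

Every vertex of G appears in some bag (union = {a, b, c, d, e, f, g, h, i}); every edge is covered by a bag; and for each vertex v the set of bags containing v is connected in the bag tree. The decomposition is therefore valid. The largest bag has 5 vertices, so the width is 4.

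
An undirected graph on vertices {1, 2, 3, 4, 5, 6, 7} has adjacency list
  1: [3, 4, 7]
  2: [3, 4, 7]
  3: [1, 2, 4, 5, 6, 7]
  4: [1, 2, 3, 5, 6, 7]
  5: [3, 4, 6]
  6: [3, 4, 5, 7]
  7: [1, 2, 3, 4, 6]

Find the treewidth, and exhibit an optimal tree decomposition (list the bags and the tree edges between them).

The largest bag has 4 vertices, giving width 3; this decomposition certifies tw(G) ≤ 3. For the lower bound, the 4 vertices {3, 4, 5, 6} are pairwise adjacent, and any tree decomposition puts a clique entirely inside one bag — forcing width ≥ 3. Therefore the treewidth is 3.

Treewidth 3.
One such decomposition:
Bags: B1 = {2, 3, 4, 7}  B2 = {1, 3, 4, 7}  B3 = {3, 4, 6, 7}  B4 = {3, 4, 5, 6}
Tree: B1–B2, B1–B3, B3–B4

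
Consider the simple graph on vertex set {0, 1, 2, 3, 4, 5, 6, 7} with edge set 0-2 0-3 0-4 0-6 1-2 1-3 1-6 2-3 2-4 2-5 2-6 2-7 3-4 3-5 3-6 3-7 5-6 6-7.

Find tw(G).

A width-3 tree decomposition is:
Bags: B1 = {1, 2, 3, 6}  B2 = {2, 3, 5, 6}  B3 = {2, 3, 6, 7}  B4 = {0, 2, 3, 6}  B5 = {0, 2, 3, 4}
Tree: B1–B2, B1–B3, B1–B4, B4–B5
The largest bag has 4 vertices, giving width 3; this decomposition certifies tw(G) ≤ 3. Conversely, {0, 2, 3, 4} is a clique of size 4, and the vertices of any clique must share a bag in every tree decomposition; so some bag has ≥ 4 vertices and tw(G) ≥ 3. The upper and lower bounds meet at 3, so that is the treewidth.

3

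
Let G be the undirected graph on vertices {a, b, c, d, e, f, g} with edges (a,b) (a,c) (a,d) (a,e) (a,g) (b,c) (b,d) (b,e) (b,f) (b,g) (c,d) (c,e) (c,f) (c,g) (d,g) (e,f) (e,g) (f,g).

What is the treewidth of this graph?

4

A width-4 tree decomposition is:
Bags: B1 = {a, b, c, e, g}  B2 = {a, b, c, d, g}  B3 = {b, c, e, f, g}
Tree: B1–B2, B1–B3
Every bag has size at most 5, so the width is 5 − 1 = 4 and tw(G) ≤ 4. Conversely, {a, b, c, d, g} is a clique of size 5, and the vertices of any clique must share a bag in every tree decomposition; so some bag has ≥ 5 vertices and tw(G) ≥ 4. Hence tw(G) = 4 exactly.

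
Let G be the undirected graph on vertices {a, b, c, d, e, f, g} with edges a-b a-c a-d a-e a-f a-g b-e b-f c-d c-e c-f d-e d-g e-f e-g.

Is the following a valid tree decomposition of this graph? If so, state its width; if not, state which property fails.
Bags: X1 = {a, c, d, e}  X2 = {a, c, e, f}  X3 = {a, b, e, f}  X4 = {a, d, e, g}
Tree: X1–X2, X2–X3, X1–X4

Yes; width 3.

Every vertex of G appears in some bag (union = {a, b, c, d, e, f, g}); every edge is covered by a bag; and for each vertex v the set of bags containing v is connected in the bag tree. The decomposition is therefore valid. The largest bag has 4 vertices, so the width is 3.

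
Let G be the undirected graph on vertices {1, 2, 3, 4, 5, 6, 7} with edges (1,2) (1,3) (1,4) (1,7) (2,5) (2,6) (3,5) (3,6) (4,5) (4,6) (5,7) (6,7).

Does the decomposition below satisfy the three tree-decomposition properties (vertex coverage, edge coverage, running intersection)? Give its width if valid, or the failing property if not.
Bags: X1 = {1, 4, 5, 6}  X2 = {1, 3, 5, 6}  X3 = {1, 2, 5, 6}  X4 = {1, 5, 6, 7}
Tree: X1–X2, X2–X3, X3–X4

Vertex coverage: the bags together contain {1, 2, 3, 4, 5, 6, 7}, the full vertex set. Edge coverage: each edge of G has both endpoints in at least one bag. Running intersection: for every vertex, the bags containing it form a connected subtree. All three properties hold, so this is a valid tree decomposition of width max|bag| − 1 = 3, and hence tw(G) ≤ 3.

Yes; width 3.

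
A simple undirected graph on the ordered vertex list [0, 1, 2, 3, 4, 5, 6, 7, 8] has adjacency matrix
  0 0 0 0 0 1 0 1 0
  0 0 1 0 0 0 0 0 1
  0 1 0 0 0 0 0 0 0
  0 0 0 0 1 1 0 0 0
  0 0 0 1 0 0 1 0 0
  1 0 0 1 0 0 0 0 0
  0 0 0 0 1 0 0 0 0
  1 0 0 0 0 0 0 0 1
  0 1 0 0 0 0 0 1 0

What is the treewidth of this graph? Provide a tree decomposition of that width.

Every bag has size at most 2, so the width is 2 − 1 = 1 and tw(G) ≤ 1. Since G has at least one edge (e.g. 2–1), it is not an edgeless graph, so tw(G) ≥ 1. Combining the bounds, tw(G) = 1.

Treewidth 1.
Bags: B1 = {1, 2}  B2 = {1, 8}  B3 = {7, 8}  B4 = {0, 7}  B5 = {0, 5}  B6 = {3, 5}  B7 = {3, 4}  B8 = {4, 6}
Tree: B1–B2, B2–B3, B3–B4, B4–B5, B5–B6, B6–B7, B7–B8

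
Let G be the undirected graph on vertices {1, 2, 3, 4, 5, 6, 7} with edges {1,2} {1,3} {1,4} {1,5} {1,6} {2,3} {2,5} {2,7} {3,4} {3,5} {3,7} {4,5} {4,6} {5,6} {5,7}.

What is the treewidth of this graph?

3

A width-3 tree decomposition is:
Bags: B1 = {1, 3, 4, 5}  B2 = {1, 2, 3, 5}  B3 = {2, 3, 5, 7}  B4 = {1, 4, 5, 6}
Tree: B1–B2, B2–B3, B1–B4
Every bag has size at most 4, so the width is 4 − 1 = 3 and tw(G) ≤ 3. Conversely, {1, 2, 3, 5} is a clique of size 4, and the vertices of any clique must share a bag in every tree decomposition; so some bag has ≥ 4 vertices and tw(G) ≥ 3. Therefore the treewidth is 3.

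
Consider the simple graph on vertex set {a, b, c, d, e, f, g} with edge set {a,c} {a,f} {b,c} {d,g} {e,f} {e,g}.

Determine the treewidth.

1

A width-1 tree decomposition is:
Bags: B1 = {b, c}  B2 = {a, c}  B3 = {a, f}  B4 = {e, f}  B5 = {e, g}  B6 = {d, g}
Tree: B1–B2, B2–B3, B3–B4, B4–B5, B5–B6
The largest bag has 2 vertices, giving width 1; this decomposition certifies tw(G) ≤ 1. Any graph with an edge has treewidth ≥ 1, and G has the edge b–c. The upper and lower bounds meet at 1, so that is the treewidth.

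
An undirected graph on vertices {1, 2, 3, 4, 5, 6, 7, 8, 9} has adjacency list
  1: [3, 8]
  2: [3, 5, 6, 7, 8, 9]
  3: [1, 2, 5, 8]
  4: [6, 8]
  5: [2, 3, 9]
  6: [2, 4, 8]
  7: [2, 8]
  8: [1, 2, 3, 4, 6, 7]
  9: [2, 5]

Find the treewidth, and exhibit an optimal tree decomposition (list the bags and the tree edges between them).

Treewidth 2.
Bags: B1 = {2, 3, 8}  B2 = {2, 3, 5}  B3 = {1, 3, 8}  B4 = {2, 7, 8}  B5 = {2, 6, 8}  B6 = {4, 6, 8}  B7 = {2, 5, 9}
Tree: B1–B2, B1–B3, B1–B4, B4–B5, B5–B6, B2–B7

The largest bag has 3 vertices, giving width 2; this decomposition certifies tw(G) ≤ 2. Conversely, {1, 3, 8} is a clique of size 3, and the vertices of any clique must share a bag in every tree decomposition; so some bag has ≥ 3 vertices and tw(G) ≥ 2. Therefore the treewidth is 2.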